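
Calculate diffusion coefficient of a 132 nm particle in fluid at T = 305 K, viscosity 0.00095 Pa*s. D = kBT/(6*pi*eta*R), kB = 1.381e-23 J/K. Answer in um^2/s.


Radius R = 132/2 = 66 nm = 6.6e-08 m
D = kB*T / (6*pi*eta*R)
D = 1.381e-23 * 305 / (6 * pi * 0.00095 * 6.6e-08)
D = 3.56389e-12 m^2/s = 3.564 um^2/s

3.564


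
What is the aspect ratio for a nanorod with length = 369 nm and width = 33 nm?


Aspect ratio AR = length / diameter
AR = 369 / 33
AR = 11.18

11.18


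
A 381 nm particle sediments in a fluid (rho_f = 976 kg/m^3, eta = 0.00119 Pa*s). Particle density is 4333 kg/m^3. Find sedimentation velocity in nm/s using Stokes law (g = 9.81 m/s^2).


Radius R = 381/2 nm = 1.905e-07 m
Density difference = 4333 - 976 = 3357 kg/m^3
v = 2 * R^2 * (rho_p - rho_f) * g / (9 * eta)
v = 2 * (1.905e-07)^2 * 3357 * 9.81 / (9 * 0.00119)
v = 2.23178e-07 m/s = 223.1777 nm/s

223.1777


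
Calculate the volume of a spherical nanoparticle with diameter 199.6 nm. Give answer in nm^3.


Radius r = 199.6/2 = 99.8 nm
Volume V = (4/3) * pi * r^3
V = (4/3) * pi * (99.8)^3
V = 4163707.7 nm^3

4163707.7


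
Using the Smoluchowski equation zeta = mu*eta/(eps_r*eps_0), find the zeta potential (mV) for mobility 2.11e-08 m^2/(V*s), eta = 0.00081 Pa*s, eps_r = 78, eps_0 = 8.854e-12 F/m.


Smoluchowski equation: zeta = mu * eta / (eps_r * eps_0)
zeta = 2.11e-08 * 0.00081 / (78 * 8.854e-12)
zeta = 0.024748 V = 24.75 mV

24.75


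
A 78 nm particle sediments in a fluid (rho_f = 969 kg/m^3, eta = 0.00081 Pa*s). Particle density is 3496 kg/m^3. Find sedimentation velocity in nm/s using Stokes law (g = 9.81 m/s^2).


Radius R = 78/2 nm = 3.9e-08 m
Density difference = 3496 - 969 = 2527 kg/m^3
v = 2 * R^2 * (rho_p - rho_f) * g / (9 * eta)
v = 2 * (3.9e-08)^2 * 2527 * 9.81 / (9 * 0.00081)
v = 1.03444e-08 m/s = 10.3444 nm/s

10.3444


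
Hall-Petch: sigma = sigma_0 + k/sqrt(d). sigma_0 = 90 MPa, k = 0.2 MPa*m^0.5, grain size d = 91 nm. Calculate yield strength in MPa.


d = 91 nm = 9.1e-08 m
sqrt(d) = 0.0003016621
Hall-Petch contribution = k / sqrt(d) = 0.2 / 0.0003016621 = 663.0 MPa
sigma = sigma_0 + k/sqrt(d) = 90 + 663.0 = 753.0 MPa

753.0


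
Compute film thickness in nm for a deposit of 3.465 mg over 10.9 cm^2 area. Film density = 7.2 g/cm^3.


Convert: m = 3.465 mg = 3.4650e-06 kg, A = 10.9 cm^2 = 1.0900e-03 m^2, rho = 7.2 g/cm^3 = 7200 kg/m^3
t = m / (A * rho)
t = 3.4650e-06 / (1.0900e-03 * 7200)
t = 4.4151e-07 m = 441.5 nm

441.5


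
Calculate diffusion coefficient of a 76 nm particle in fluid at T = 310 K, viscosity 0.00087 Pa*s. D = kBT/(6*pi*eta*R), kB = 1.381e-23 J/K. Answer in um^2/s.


Radius R = 76/2 = 38 nm = 3.8e-08 m
D = kB*T / (6*pi*eta*R)
D = 1.381e-23 * 310 / (6 * pi * 0.00087 * 3.8e-08)
D = 6.86992e-12 m^2/s = 6.87 um^2/s

6.87


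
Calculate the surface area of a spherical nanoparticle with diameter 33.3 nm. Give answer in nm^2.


Radius r = 33.3/2 = 16.65 nm
Surface area SA = 4 * pi * r^2
SA = 4 * pi * (16.65)^2
SA = 3483.68 nm^2

3483.68


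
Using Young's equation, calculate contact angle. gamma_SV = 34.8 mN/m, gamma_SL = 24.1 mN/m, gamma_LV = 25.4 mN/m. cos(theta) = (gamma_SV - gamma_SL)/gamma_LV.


cos(theta) = (gamma_SV - gamma_SL) / gamma_LV
cos(theta) = (34.8 - 24.1) / 25.4
cos(theta) = 0.42126
theta = arccos(0.42126) = 65.09 degrees

65.09


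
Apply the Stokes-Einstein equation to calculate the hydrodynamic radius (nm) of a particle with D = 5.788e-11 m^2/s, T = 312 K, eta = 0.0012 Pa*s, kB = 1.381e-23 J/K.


Stokes-Einstein: R = kB*T / (6*pi*eta*D)
R = 1.381e-23 * 312 / (6 * pi * 0.0012 * 5.788e-11)
R = 3.29107e-09 m = 3.29 nm

3.29


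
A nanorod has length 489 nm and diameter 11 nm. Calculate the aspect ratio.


Aspect ratio AR = length / diameter
AR = 489 / 11
AR = 44.45

44.45


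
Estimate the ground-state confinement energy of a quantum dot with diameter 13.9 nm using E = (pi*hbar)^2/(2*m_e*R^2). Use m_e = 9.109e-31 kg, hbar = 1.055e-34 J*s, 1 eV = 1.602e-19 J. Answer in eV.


Radius R = 13.9/2 = 6.95 nm = 6.95e-09 m
E = (pi * 1.055e-34)^2 / (2 * 9.109e-31 * (6.95e-09)^2)
E(J) = 1.24834e-21
E = E(J) / 1.602e-19 = 0.0078 eV

0.0078


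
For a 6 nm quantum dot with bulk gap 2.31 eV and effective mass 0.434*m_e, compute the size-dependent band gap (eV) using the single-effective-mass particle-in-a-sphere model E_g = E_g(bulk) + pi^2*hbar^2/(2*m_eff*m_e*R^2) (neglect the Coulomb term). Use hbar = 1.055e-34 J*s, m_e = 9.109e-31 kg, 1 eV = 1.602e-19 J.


Radius R = 6/2 nm = 3e-09 m
Confinement energy dE = pi^2 * hbar^2 / (2 * m_eff * m_e * R^2)
dE = pi^2 * (1.055e-34)^2 / (2 * 0.434 * 9.109e-31 * (3e-09)^2) J, divided by 1.602e-19 J/eV
dE = 0.0964 eV
Total band gap = E_g(bulk) + dE = 2.31 + 0.0964 = 2.4064 eV

2.4064


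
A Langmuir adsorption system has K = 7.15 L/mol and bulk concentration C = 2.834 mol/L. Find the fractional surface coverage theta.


Langmuir isotherm: theta = K*C / (1 + K*C)
K*C = 7.15 * 2.834 = 20.2631
theta = 20.2631 / (1 + 20.2631) = 20.2631 / 21.2631
theta = 0.953

0.953


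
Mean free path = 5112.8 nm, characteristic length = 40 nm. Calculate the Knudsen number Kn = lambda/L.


Knudsen number Kn = lambda / L
Kn = 5112.8 / 40
Kn = 127.82

127.82


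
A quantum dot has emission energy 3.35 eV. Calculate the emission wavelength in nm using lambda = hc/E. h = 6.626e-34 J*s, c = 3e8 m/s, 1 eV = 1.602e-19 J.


Convert energy: E = 3.35 eV = 3.35 * 1.602e-19 = 5.3667e-19 J
lambda = h*c / E = 6.626e-34 * 3e8 / 5.3667e-19
lambda = 3.70395e-07 m = 370.4 nm

370.4


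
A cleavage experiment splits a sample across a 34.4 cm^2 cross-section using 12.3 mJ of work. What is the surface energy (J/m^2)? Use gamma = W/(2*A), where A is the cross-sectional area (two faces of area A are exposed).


Convert: A = 34.4 cm^2 = 0.00344 m^2, W = 12.3 mJ = 0.0123 J
Cleaving exposes two faces of area A, so total new surface = 2*A and gamma = W / (2*A)
gamma = 0.0123 / (2 * 0.00344)
gamma = 1.788 J/m^2

1.788


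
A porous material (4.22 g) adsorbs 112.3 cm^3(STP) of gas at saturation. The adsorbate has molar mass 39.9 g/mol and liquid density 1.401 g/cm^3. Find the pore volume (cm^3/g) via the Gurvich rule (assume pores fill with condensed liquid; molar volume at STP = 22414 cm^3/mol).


Moles adsorbed n = V_ads / 22414 = 112.3 / 22414 = 5.010261e-03 mol
Liquid volume V_liq = n * M / rho_liq = 5.010261e-03 * 39.9 / 1.401 = 0.14269 cm^3
Specific pore volume V_pore = V_liq / m_sample = 0.14269 / 4.22
V_pore = 0.0338 cm^3/g

0.0338


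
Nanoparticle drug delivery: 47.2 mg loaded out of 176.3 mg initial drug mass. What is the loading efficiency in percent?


Drug loading efficiency = (drug loaded / drug initial) * 100
DLE = 47.2 / 176.3 * 100
DLE = 0.2677 * 100
DLE = 26.77%

26.77


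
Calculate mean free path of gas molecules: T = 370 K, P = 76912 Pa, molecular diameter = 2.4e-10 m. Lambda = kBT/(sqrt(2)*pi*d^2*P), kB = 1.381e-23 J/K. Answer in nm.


Mean free path: lambda = kB*T / (sqrt(2) * pi * d^2 * P)
lambda = 1.381e-23 * 370 / (sqrt(2) * pi * (2.4e-10)^2 * 76912)
lambda = 2.59606e-07 m
lambda = 259.61 nm

259.61


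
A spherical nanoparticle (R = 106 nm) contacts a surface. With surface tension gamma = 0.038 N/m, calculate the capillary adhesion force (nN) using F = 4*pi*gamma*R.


Convert radius: R = 106 nm = 1.06e-07 m
F = 4 * pi * gamma * R
F = 4 * pi * 0.038 * 1.06e-07
F = 5.06173e-08 N = 50.6173 nN

50.6173


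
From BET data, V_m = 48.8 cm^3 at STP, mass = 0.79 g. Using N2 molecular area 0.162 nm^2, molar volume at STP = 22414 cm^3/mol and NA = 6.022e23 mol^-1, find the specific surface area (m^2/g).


Number of moles in monolayer = V_m / 22414 = 48.8 / 22414 = 0.00217721
Number of molecules = moles * NA = 0.00217721 * 6.022e23
SA = molecules * sigma / mass
SA = (48.8 / 22414) * 6.022e23 * 0.162e-18 / 0.79
SA = 268.9 m^2/g

268.9


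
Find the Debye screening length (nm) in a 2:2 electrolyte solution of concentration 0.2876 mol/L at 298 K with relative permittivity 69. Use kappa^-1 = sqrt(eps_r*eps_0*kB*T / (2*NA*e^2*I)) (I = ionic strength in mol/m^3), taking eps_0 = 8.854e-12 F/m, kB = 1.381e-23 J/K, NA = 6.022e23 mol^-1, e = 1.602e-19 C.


Ionic strength I = 0.2876 * 2^2 * 1000 = 1150.4 mol/m^3
kappa^-1 = sqrt(69 * 8.854e-12 * 1.381e-23 * 298 / (2 * 6.022e23 * (1.602e-19)^2 * 1150.4))
kappa^-1 = 0.266 nm

0.266


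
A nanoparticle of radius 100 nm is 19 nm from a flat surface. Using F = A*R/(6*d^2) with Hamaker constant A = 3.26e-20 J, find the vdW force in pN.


Convert to SI: R = 100 nm = 1e-07 m, d = 19 nm = 1.9e-08 m
F = A * R / (6 * d^2)
F = 3.26e-20 * 1e-07 / (6 * (1.9e-08)^2)
F = 1.50508e-12 N = 1.505 pN

1.505


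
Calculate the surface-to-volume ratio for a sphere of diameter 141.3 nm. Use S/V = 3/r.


Radius r = 141.3/2 = 70.65 nm
S/V = 3 / r = 3 / 70.65
S/V = 0.0425 nm^-1

0.0425


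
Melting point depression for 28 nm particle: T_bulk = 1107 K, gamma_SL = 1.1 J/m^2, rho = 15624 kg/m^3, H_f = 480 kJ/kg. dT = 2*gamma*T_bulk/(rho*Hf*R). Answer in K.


Radius R = 28/2 = 14 nm = 1.4e-08 m
Convert H_f = 480 kJ/kg = 480000 J/kg
dT = 2 * gamma_SL * T_bulk / (rho * H_f * R)
dT = 2 * 1.1 * 1107 / (15624 * 480000 * 1.4e-08)
dT = 23.2 K

23.2


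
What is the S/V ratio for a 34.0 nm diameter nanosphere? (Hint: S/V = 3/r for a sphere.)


Radius r = 34.0/2 = 17 nm
S/V = 3 / r = 3 / 17
S/V = 0.1765 nm^-1

0.1765


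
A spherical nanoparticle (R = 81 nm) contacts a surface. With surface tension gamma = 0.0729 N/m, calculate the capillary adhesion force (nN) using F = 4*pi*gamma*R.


Convert radius: R = 81 nm = 8.1e-08 m
F = 4 * pi * gamma * R
F = 4 * pi * 0.0729 * 8.1e-08
F = 7.42032e-08 N = 74.2032 nN

74.2032


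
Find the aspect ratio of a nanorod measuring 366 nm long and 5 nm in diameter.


Aspect ratio AR = length / diameter
AR = 366 / 5
AR = 73.2

73.2


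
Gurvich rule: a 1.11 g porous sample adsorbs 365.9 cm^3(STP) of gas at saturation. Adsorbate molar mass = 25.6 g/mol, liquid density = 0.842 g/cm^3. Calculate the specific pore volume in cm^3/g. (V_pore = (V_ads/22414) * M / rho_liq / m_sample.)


Moles adsorbed n = V_ads / 22414 = 365.9 / 22414 = 1.632462e-02 mol
Liquid volume V_liq = n * M / rho_liq = 1.632462e-02 * 25.6 / 0.842 = 0.49633 cm^3
Specific pore volume V_pore = V_liq / m_sample = 0.49633 / 1.11
V_pore = 0.4471 cm^3/g

0.4471


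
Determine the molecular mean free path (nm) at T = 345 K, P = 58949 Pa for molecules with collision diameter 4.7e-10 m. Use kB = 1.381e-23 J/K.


Mean free path: lambda = kB*T / (sqrt(2) * pi * d^2 * P)
lambda = 1.381e-23 * 345 / (sqrt(2) * pi * (4.7e-10)^2 * 58949)
lambda = 8.23523e-08 m
lambda = 82.35 nm

82.35


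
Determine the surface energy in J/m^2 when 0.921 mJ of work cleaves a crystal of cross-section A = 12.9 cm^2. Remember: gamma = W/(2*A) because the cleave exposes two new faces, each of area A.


Convert: A = 12.9 cm^2 = 0.00129 m^2, W = 0.921 mJ = 0.000921 J
Cleaving exposes two faces of area A, so total new surface = 2*A and gamma = W / (2*A)
gamma = 0.000921 / (2 * 0.00129)
gamma = 0.357 J/m^2

0.357


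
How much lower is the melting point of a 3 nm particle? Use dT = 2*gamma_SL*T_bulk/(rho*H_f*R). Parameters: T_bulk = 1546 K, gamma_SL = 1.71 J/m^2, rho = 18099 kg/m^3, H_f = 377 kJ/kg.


Radius R = 3/2 = 1.5 nm = 1.5e-09 m
Convert H_f = 377 kJ/kg = 377000 J/kg
dT = 2 * gamma_SL * T_bulk / (rho * H_f * R)
dT = 2 * 1.71 * 1546 / (18099 * 377000 * 1.5e-09)
dT = 516.6 K

516.6


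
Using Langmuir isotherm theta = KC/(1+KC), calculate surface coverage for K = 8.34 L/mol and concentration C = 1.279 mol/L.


Langmuir isotherm: theta = K*C / (1 + K*C)
K*C = 8.34 * 1.279 = 10.66686
theta = 10.66686 / (1 + 10.66686) = 10.66686 / 11.66686
theta = 0.9143

0.9143


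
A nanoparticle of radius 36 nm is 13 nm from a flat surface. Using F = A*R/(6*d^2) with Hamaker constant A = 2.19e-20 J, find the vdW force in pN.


Convert to SI: R = 36 nm = 3.6e-08 m, d = 13 nm = 1.3e-08 m
F = A * R / (6 * d^2)
F = 2.19e-20 * 3.6e-08 / (6 * (1.3e-08)^2)
F = 7.77515e-13 N = 0.778 pN

0.778


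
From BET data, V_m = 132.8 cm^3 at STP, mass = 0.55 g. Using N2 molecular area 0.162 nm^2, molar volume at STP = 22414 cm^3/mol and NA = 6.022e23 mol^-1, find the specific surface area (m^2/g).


Number of moles in monolayer = V_m / 22414 = 132.8 / 22414 = 0.00592487
Number of molecules = moles * NA = 0.00592487 * 6.022e23
SA = molecules * sigma / mass
SA = (132.8 / 22414) * 6.022e23 * 0.162e-18 / 0.55
SA = 1050.9 m^2/g

1050.9


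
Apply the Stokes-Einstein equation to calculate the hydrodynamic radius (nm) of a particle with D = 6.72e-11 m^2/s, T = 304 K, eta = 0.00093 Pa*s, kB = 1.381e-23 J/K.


Stokes-Einstein: R = kB*T / (6*pi*eta*D)
R = 1.381e-23 * 304 / (6 * pi * 0.00093 * 6.72e-11)
R = 3.5638e-09 m = 3.56 nm

3.56


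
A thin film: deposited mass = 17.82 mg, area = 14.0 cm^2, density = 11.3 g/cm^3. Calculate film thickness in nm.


Convert: m = 17.82 mg = 1.7820e-05 kg, A = 14.0 cm^2 = 1.4000e-03 m^2, rho = 11.3 g/cm^3 = 11300 kg/m^3
t = m / (A * rho)
t = 1.7820e-05 / (1.4000e-03 * 11300)
t = 1.1264e-06 m = 1126.4 nm

1126.4


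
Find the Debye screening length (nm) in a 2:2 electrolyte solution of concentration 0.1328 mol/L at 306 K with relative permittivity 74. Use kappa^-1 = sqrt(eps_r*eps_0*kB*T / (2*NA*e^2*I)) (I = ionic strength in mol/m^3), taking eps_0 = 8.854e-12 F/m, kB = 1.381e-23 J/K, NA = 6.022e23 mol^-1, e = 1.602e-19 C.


Ionic strength I = 0.1328 * 2^2 * 1000 = 531.2 mol/m^3
kappa^-1 = sqrt(74 * 8.854e-12 * 1.381e-23 * 306 / (2 * 6.022e23 * (1.602e-19)^2 * 531.2))
kappa^-1 = 0.411 nm

0.411


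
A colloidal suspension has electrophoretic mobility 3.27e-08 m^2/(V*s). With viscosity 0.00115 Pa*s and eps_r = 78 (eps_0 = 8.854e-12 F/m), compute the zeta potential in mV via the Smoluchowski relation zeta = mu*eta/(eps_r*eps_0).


Smoluchowski equation: zeta = mu * eta / (eps_r * eps_0)
zeta = 3.27e-08 * 0.00115 / (78 * 8.854e-12)
zeta = 0.054452 V = 54.45 mV

54.45


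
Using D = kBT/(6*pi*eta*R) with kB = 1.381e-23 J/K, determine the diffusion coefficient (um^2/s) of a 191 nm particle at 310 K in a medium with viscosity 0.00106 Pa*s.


Radius R = 191/2 = 95.5 nm = 9.55e-08 m
D = kB*T / (6*pi*eta*R)
D = 1.381e-23 * 310 / (6 * pi * 0.00106 * 9.55e-08)
D = 2.2436e-12 m^2/s = 2.244 um^2/s

2.244


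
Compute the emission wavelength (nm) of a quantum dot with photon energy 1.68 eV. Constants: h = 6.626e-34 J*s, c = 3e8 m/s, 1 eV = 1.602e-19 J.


Convert energy: E = 1.68 eV = 1.68 * 1.602e-19 = 2.69136e-19 J
lambda = h*c / E = 6.626e-34 * 3e8 / 2.69136e-19
lambda = 7.38586e-07 m = 738.6 nm

738.6


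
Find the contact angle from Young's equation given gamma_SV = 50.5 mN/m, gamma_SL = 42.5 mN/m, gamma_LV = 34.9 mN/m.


cos(theta) = (gamma_SV - gamma_SL) / gamma_LV
cos(theta) = (50.5 - 42.5) / 34.9
cos(theta) = 0.229226
theta = arccos(0.229226) = 76.75 degrees

76.75


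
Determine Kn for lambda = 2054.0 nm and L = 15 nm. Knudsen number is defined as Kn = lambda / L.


Knudsen number Kn = lambda / L
Kn = 2054.0 / 15
Kn = 136.9333

136.9333


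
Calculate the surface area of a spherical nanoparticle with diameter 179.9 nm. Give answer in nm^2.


Radius r = 179.9/2 = 89.95 nm
Surface area SA = 4 * pi * r^2
SA = 4 * pi * (89.95)^2
SA = 101674.54 nm^2

101674.54


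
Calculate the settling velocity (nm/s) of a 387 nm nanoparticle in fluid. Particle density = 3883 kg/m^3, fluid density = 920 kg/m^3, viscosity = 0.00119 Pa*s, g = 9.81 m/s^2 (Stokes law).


Radius R = 387/2 nm = 1.935e-07 m
Density difference = 3883 - 920 = 2963 kg/m^3
v = 2 * R^2 * (rho_p - rho_f) * g / (9 * eta)
v = 2 * (1.935e-07)^2 * 2963 * 9.81 / (9 * 0.00119)
v = 2.03237e-07 m/s = 203.2372 nm/s

203.2372


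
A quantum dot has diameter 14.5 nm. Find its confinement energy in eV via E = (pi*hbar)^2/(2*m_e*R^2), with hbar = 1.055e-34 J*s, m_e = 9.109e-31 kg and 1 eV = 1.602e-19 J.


Radius R = 14.5/2 = 7.25 nm = 7.25e-09 m
E = (pi * 1.055e-34)^2 / (2 * 9.109e-31 * (7.25e-09)^2)
E(J) = 1.14717e-21
E = E(J) / 1.602e-19 = 0.0072 eV

0.0072


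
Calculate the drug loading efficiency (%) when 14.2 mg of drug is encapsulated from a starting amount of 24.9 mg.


Drug loading efficiency = (drug loaded / drug initial) * 100
DLE = 14.2 / 24.9 * 100
DLE = 0.5703 * 100
DLE = 57.03%

57.03


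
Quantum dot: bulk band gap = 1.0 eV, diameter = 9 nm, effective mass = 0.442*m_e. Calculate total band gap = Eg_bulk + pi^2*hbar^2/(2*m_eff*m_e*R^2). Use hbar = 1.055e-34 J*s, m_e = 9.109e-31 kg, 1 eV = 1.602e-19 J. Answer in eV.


Radius R = 9/2 nm = 4.5e-09 m
Confinement energy dE = pi^2 * hbar^2 / (2 * m_eff * m_e * R^2)
dE = pi^2 * (1.055e-34)^2 / (2 * 0.442 * 9.109e-31 * (4.5e-09)^2) J, divided by 1.602e-19 J/eV
dE = 0.0421 eV
Total band gap = E_g(bulk) + dE = 1.0 + 0.0421 = 1.0421 eV

1.0421


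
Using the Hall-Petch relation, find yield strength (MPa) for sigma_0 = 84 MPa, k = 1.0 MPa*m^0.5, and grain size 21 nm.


d = 21 nm = 2.1e-08 m
sqrt(d) = 0.0001449138
Hall-Petch contribution = k / sqrt(d) = 1.0 / 0.0001449138 = 6900.7 MPa
sigma = sigma_0 + k/sqrt(d) = 84 + 6900.7 = 6984.7 MPa

6984.7


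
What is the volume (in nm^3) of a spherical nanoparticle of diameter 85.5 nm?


Radius r = 85.5/2 = 42.75 nm
Volume V = (4/3) * pi * r^3
V = (4/3) * pi * (42.75)^3
V = 327263.04 nm^3

327263.04


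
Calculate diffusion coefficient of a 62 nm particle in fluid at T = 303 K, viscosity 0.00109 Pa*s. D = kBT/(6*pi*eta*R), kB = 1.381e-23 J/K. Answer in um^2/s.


Radius R = 62/2 = 31 nm = 3.1e-08 m
D = kB*T / (6*pi*eta*R)
D = 1.381e-23 * 303 / (6 * pi * 0.00109 * 3.1e-08)
D = 6.56972e-12 m^2/s = 6.57 um^2/s

6.57


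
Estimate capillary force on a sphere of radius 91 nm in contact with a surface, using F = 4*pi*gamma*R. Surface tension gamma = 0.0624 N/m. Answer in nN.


Convert radius: R = 91 nm = 9.1e-08 m
F = 4 * pi * gamma * R
F = 4 * pi * 0.0624 * 9.1e-08
F = 7.13569e-08 N = 71.3569 nN

71.3569


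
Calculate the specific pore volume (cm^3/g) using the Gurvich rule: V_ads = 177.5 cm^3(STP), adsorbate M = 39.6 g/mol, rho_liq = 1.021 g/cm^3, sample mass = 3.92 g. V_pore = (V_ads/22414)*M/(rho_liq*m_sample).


Moles adsorbed n = V_ads / 22414 = 177.5 / 22414 = 7.919158e-03 mol
Liquid volume V_liq = n * M / rho_liq = 7.919158e-03 * 39.6 / 1.021 = 0.30715 cm^3
Specific pore volume V_pore = V_liq / m_sample = 0.30715 / 3.92
V_pore = 0.0784 cm^3/g

0.0784


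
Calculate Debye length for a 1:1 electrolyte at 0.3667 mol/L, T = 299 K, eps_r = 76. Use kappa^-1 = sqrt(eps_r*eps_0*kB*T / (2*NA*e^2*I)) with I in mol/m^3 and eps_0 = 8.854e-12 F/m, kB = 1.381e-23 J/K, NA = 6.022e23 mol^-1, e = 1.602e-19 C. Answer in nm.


Ionic strength I = 0.3667 * 1^2 * 1000 = 366.7 mol/m^3
kappa^-1 = sqrt(76 * 8.854e-12 * 1.381e-23 * 299 / (2 * 6.022e23 * (1.602e-19)^2 * 366.7))
kappa^-1 = 0.495 nm

0.495


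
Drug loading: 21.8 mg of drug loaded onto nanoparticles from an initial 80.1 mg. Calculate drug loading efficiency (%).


Drug loading efficiency = (drug loaded / drug initial) * 100
DLE = 21.8 / 80.1 * 100
DLE = 0.2722 * 100
DLE = 27.22%

27.22


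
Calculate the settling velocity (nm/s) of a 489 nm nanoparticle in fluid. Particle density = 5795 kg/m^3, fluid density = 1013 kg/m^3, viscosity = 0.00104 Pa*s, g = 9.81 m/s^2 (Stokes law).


Radius R = 489/2 nm = 2.445e-07 m
Density difference = 5795 - 1013 = 4782 kg/m^3
v = 2 * R^2 * (rho_p - rho_f) * g / (9 * eta)
v = 2 * (2.445e-07)^2 * 4782 * 9.81 / (9 * 0.00104)
v = 5.99226e-07 m/s = 599.2257 nm/s

599.2257


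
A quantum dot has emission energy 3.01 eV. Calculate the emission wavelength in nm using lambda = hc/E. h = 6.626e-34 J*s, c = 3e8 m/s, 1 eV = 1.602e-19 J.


Convert energy: E = 3.01 eV = 3.01 * 1.602e-19 = 4.82202e-19 J
lambda = h*c / E = 6.626e-34 * 3e8 / 4.82202e-19
lambda = 4.12234e-07 m = 412.2 nm

412.2


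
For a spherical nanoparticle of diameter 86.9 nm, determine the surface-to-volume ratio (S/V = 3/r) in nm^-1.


Radius r = 86.9/2 = 43.45 nm
S/V = 3 / r = 3 / 43.45
S/V = 0.069 nm^-1

0.069


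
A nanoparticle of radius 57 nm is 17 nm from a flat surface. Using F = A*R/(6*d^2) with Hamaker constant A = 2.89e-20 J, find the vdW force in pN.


Convert to SI: R = 57 nm = 5.7e-08 m, d = 17 nm = 1.7e-08 m
F = A * R / (6 * d^2)
F = 2.89e-20 * 5.7e-08 / (6 * (1.7e-08)^2)
F = 9.5e-13 N = 0.95 pN

0.95


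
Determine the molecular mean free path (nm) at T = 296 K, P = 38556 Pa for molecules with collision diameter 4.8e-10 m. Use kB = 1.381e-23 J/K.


Mean free path: lambda = kB*T / (sqrt(2) * pi * d^2 * P)
lambda = 1.381e-23 * 296 / (sqrt(2) * pi * (4.8e-10)^2 * 38556)
lambda = 1.03573e-07 m
lambda = 103.57 nm

103.57


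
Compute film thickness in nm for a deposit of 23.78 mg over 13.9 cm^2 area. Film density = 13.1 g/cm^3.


Convert: m = 23.78 mg = 2.3780e-05 kg, A = 13.9 cm^2 = 1.3900e-03 m^2, rho = 13.1 g/cm^3 = 13100 kg/m^3
t = m / (A * rho)
t = 2.3780e-05 / (1.3900e-03 * 13100)
t = 1.3059e-06 m = 1305.9 nm

1305.9


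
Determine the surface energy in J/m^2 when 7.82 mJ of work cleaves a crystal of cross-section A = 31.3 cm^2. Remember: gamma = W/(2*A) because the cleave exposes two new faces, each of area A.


Convert: A = 31.3 cm^2 = 0.00313 m^2, W = 7.82 mJ = 0.00782 J
Cleaving exposes two faces of area A, so total new surface = 2*A and gamma = W / (2*A)
gamma = 0.00782 / (2 * 0.00313)
gamma = 1.249 J/m^2

1.249


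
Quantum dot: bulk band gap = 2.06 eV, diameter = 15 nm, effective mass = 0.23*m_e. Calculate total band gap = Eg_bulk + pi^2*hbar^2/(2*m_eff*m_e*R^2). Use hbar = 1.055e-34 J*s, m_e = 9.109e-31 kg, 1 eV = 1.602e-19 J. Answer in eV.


Radius R = 15/2 nm = 7.5e-09 m
Confinement energy dE = pi^2 * hbar^2 / (2 * m_eff * m_e * R^2)
dE = pi^2 * (1.055e-34)^2 / (2 * 0.23 * 9.109e-31 * (7.5e-09)^2) J, divided by 1.602e-19 J/eV
dE = 0.0291 eV
Total band gap = E_g(bulk) + dE = 2.06 + 0.0291 = 2.0891 eV

2.0891


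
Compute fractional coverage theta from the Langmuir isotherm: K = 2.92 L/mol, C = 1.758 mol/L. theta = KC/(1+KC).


Langmuir isotherm: theta = K*C / (1 + K*C)
K*C = 2.92 * 1.758 = 5.13336
theta = 5.13336 / (1 + 5.13336) = 5.13336 / 6.13336
theta = 0.837

0.837


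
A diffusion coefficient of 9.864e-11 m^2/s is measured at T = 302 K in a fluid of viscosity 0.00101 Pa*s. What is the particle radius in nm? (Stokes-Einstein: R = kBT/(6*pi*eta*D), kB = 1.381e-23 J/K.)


Stokes-Einstein: R = kB*T / (6*pi*eta*D)
R = 1.381e-23 * 302 / (6 * pi * 0.00101 * 9.864e-11)
R = 2.22088e-09 m = 2.22 nm

2.22


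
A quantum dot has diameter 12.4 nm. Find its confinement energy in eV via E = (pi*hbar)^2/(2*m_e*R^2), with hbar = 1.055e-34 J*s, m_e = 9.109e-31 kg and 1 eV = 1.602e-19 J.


Radius R = 12.4/2 = 6.2 nm = 6.2e-09 m
E = (pi * 1.055e-34)^2 / (2 * 9.109e-31 * (6.2e-09)^2)
E(J) = 1.56863e-21
E = E(J) / 1.602e-19 = 0.0098 eV

0.0098


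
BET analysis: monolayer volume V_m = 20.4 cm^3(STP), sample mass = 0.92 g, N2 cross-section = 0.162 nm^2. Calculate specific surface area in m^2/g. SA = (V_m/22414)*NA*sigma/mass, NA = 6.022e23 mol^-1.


Number of moles in monolayer = V_m / 22414 = 20.4 / 22414 = 0.00091015
Number of molecules = moles * NA = 0.00091015 * 6.022e23
SA = molecules * sigma / mass
SA = (20.4 / 22414) * 6.022e23 * 0.162e-18 / 0.92
SA = 96.5 m^2/g

96.5


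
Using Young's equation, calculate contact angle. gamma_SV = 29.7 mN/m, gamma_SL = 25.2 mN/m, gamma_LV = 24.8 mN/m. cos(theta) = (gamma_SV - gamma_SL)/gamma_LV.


cos(theta) = (gamma_SV - gamma_SL) / gamma_LV
cos(theta) = (29.7 - 25.2) / 24.8
cos(theta) = 0.181452
theta = arccos(0.181452) = 79.55 degrees

79.55


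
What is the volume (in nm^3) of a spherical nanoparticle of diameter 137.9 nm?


Radius r = 137.9/2 = 68.95 nm
Volume V = (4/3) * pi * r^3
V = (4/3) * pi * (68.95)^3
V = 1373066.02 nm^3

1373066.02


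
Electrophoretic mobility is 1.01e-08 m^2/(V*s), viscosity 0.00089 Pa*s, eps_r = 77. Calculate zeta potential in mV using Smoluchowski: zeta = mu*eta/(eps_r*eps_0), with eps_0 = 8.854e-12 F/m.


Smoluchowski equation: zeta = mu * eta / (eps_r * eps_0)
zeta = 1.01e-08 * 0.00089 / (77 * 8.854e-12)
zeta = 0.013185 V = 13.19 mV

13.19


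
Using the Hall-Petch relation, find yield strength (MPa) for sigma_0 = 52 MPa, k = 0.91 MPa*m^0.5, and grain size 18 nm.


d = 18 nm = 1.8e-08 m
sqrt(d) = 0.0001341641
Hall-Petch contribution = k / sqrt(d) = 0.91 / 0.0001341641 = 6782.7 MPa
sigma = sigma_0 + k/sqrt(d) = 52 + 6782.7 = 6834.7 MPa

6834.7


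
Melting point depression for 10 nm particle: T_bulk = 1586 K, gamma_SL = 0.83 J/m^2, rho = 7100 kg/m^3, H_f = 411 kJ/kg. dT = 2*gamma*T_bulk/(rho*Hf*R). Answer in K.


Radius R = 10/2 = 5 nm = 5e-09 m
Convert H_f = 411 kJ/kg = 411000 J/kg
dT = 2 * gamma_SL * T_bulk / (rho * H_f * R)
dT = 2 * 0.83 * 1586 / (7100 * 411000 * 5e-09)
dT = 180.4 K

180.4


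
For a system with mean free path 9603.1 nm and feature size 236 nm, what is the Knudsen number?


Knudsen number Kn = lambda / L
Kn = 9603.1 / 236
Kn = 40.6911

40.6911


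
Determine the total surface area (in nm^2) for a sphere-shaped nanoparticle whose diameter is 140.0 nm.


Radius r = 140.0/2 = 70 nm
Surface area SA = 4 * pi * r^2
SA = 4 * pi * (70)^2
SA = 61575.22 nm^2

61575.22


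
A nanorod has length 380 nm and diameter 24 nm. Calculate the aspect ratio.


Aspect ratio AR = length / diameter
AR = 380 / 24
AR = 15.83

15.83


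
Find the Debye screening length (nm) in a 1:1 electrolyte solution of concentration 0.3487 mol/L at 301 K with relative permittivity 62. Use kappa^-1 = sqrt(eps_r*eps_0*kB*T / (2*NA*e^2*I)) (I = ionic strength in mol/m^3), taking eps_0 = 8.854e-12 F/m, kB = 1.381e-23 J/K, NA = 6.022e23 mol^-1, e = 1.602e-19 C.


Ionic strength I = 0.3487 * 1^2 * 1000 = 348.7 mol/m^3
kappa^-1 = sqrt(62 * 8.854e-12 * 1.381e-23 * 301 / (2 * 6.022e23 * (1.602e-19)^2 * 348.7))
kappa^-1 = 0.46 nm

0.46


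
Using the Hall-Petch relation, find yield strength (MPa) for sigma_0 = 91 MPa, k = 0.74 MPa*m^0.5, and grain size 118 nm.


d = 118 nm = 1.18e-07 m
sqrt(d) = 0.0003435113
Hall-Petch contribution = k / sqrt(d) = 0.74 / 0.0003435113 = 2154.2 MPa
sigma = sigma_0 + k/sqrt(d) = 91 + 2154.2 = 2245.2 MPa

2245.2


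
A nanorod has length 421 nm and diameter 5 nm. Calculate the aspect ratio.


Aspect ratio AR = length / diameter
AR = 421 / 5
AR = 84.2

84.2


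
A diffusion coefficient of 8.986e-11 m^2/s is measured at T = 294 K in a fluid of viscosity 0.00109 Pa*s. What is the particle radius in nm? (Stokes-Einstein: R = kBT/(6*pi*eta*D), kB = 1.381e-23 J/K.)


Stokes-Einstein: R = kB*T / (6*pi*eta*D)
R = 1.381e-23 * 294 / (6 * pi * 0.00109 * 8.986e-11)
R = 2.19911e-09 m = 2.2 nm

2.2


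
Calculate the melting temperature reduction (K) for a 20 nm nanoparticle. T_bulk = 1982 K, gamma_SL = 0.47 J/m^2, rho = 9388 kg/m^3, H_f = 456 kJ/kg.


Radius R = 20/2 = 10 nm = 1e-08 m
Convert H_f = 456 kJ/kg = 456000 J/kg
dT = 2 * gamma_SL * T_bulk / (rho * H_f * R)
dT = 2 * 0.47 * 1982 / (9388 * 456000 * 1e-08)
dT = 43.5 K

43.5


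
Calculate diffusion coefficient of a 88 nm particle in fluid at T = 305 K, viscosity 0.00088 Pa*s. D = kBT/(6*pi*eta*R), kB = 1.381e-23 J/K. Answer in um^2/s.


Radius R = 88/2 = 44 nm = 4.4e-08 m
D = kB*T / (6*pi*eta*R)
D = 1.381e-23 * 305 / (6 * pi * 0.00088 * 4.4e-08)
D = 5.77108e-12 m^2/s = 5.771 um^2/s

5.771


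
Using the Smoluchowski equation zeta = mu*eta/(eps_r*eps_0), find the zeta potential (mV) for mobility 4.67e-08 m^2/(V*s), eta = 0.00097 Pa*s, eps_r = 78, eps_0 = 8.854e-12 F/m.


Smoluchowski equation: zeta = mu * eta / (eps_r * eps_0)
zeta = 4.67e-08 * 0.00097 / (78 * 8.854e-12)
zeta = 0.065593 V = 65.59 mV

65.59


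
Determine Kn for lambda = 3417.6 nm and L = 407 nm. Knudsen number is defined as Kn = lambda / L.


Knudsen number Kn = lambda / L
Kn = 3417.6 / 407
Kn = 8.3971

8.3971


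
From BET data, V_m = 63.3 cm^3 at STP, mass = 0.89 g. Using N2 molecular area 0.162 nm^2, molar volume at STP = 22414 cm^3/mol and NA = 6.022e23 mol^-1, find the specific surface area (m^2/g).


Number of moles in monolayer = V_m / 22414 = 63.3 / 22414 = 0.00282413
Number of molecules = moles * NA = 0.00282413 * 6.022e23
SA = molecules * sigma / mass
SA = (63.3 / 22414) * 6.022e23 * 0.162e-18 / 0.89
SA = 309.6 m^2/g

309.6


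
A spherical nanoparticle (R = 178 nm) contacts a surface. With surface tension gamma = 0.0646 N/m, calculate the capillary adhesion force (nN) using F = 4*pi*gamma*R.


Convert radius: R = 178 nm = 1.78e-07 m
F = 4 * pi * gamma * R
F = 4 * pi * 0.0646 * 1.78e-07
F = 1.44498e-07 N = 144.4982 nN

144.4982


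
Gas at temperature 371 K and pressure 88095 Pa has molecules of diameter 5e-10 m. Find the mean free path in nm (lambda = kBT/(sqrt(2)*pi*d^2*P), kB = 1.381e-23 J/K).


Mean free path: lambda = kB*T / (sqrt(2) * pi * d^2 * P)
lambda = 1.381e-23 * 371 / (sqrt(2) * pi * (5e-10)^2 * 88095)
lambda = 5.23614e-08 m
lambda = 52.36 nm

52.36


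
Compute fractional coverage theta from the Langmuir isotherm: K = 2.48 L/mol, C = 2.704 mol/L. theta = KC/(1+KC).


Langmuir isotherm: theta = K*C / (1 + K*C)
K*C = 2.48 * 2.704 = 6.70592
theta = 6.70592 / (1 + 6.70592) = 6.70592 / 7.70592
theta = 0.8702

0.8702


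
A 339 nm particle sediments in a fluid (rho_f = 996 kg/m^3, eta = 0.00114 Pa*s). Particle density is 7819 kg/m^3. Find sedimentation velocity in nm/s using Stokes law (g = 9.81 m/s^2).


Radius R = 339/2 nm = 1.695e-07 m
Density difference = 7819 - 996 = 6823 kg/m^3
v = 2 * R^2 * (rho_p - rho_f) * g / (9 * eta)
v = 2 * (1.695e-07)^2 * 6823 * 9.81 / (9 * 0.00114)
v = 3.74858e-07 m/s = 374.8577 nm/s

374.8577


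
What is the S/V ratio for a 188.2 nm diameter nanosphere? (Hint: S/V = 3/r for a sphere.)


Radius r = 188.2/2 = 94.1 nm
S/V = 3 / r = 3 / 94.1
S/V = 0.0319 nm^-1

0.0319


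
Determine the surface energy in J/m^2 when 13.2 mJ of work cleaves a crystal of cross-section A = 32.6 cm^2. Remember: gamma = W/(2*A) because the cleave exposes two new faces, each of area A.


Convert: A = 32.6 cm^2 = 0.00326 m^2, W = 13.2 mJ = 0.0132 J
Cleaving exposes two faces of area A, so total new surface = 2*A and gamma = W / (2*A)
gamma = 0.0132 / (2 * 0.00326)
gamma = 2.025 J/m^2

2.025


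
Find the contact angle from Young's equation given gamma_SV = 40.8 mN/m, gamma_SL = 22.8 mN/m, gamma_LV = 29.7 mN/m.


cos(theta) = (gamma_SV - gamma_SL) / gamma_LV
cos(theta) = (40.8 - 22.8) / 29.7
cos(theta) = 0.606061
theta = arccos(0.606061) = 52.69 degrees

52.69


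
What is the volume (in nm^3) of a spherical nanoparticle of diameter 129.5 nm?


Radius r = 129.5/2 = 64.75 nm
Volume V = (4/3) * pi * r^3
V = (4/3) * pi * (64.75)^3
V = 1137124.27 nm^3

1137124.27


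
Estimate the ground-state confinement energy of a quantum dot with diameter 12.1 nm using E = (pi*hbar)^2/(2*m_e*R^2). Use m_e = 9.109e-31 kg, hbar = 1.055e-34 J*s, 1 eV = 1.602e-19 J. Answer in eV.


Radius R = 12.1/2 = 6.05 nm = 6.05e-09 m
E = (pi * 1.055e-34)^2 / (2 * 9.109e-31 * (6.05e-09)^2)
E(J) = 1.64738e-21
E = E(J) / 1.602e-19 = 0.0103 eV

0.0103


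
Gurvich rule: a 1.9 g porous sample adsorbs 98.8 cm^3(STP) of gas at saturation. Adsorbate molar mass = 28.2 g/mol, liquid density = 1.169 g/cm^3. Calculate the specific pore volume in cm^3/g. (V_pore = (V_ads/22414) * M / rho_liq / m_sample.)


Moles adsorbed n = V_ads / 22414 = 98.8 / 22414 = 4.407959e-03 mol
Liquid volume V_liq = n * M / rho_liq = 4.407959e-03 * 28.2 / 1.169 = 0.10633 cm^3
Specific pore volume V_pore = V_liq / m_sample = 0.10633 / 1.9
V_pore = 0.056 cm^3/g

0.056


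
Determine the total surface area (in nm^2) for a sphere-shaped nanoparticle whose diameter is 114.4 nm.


Radius r = 114.4/2 = 57.2 nm
Surface area SA = 4 * pi * r^2
SA = 4 * pi * (57.2)^2
SA = 41115.15 nm^2

41115.15


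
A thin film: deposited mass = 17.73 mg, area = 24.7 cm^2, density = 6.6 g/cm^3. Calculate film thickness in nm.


Convert: m = 17.73 mg = 1.7730e-05 kg, A = 24.7 cm^2 = 2.4700e-03 m^2, rho = 6.6 g/cm^3 = 6600 kg/m^3
t = m / (A * rho)
t = 1.7730e-05 / (2.4700e-03 * 6600)
t = 1.0876e-06 m = 1087.6 nm

1087.6


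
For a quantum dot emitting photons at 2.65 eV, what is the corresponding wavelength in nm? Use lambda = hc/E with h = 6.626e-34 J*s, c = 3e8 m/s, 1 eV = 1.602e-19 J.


Convert energy: E = 2.65 eV = 2.65 * 1.602e-19 = 4.2453e-19 J
lambda = h*c / E = 6.626e-34 * 3e8 / 4.2453e-19
lambda = 4.68235e-07 m = 468.2 nm

468.2


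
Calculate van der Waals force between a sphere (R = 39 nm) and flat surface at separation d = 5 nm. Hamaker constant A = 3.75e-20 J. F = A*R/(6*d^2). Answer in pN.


Convert to SI: R = 39 nm = 3.9e-08 m, d = 5 nm = 5e-09 m
F = A * R / (6 * d^2)
F = 3.75e-20 * 3.9e-08 / (6 * (5e-09)^2)
F = 9.75e-12 N = 9.75 pN

9.75


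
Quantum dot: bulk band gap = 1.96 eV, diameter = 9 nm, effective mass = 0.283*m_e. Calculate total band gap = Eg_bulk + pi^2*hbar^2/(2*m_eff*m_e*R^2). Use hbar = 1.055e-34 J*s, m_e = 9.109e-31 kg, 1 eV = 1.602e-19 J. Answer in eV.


Radius R = 9/2 nm = 4.5e-09 m
Confinement energy dE = pi^2 * hbar^2 / (2 * m_eff * m_e * R^2)
dE = pi^2 * (1.055e-34)^2 / (2 * 0.283 * 9.109e-31 * (4.5e-09)^2) J, divided by 1.602e-19 J/eV
dE = 0.0657 eV
Total band gap = E_g(bulk) + dE = 1.96 + 0.0657 = 2.0257 eV

2.0257


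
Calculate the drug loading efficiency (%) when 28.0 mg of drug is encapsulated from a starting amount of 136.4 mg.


Drug loading efficiency = (drug loaded / drug initial) * 100
DLE = 28.0 / 136.4 * 100
DLE = 0.2053 * 100
DLE = 20.53%

20.53


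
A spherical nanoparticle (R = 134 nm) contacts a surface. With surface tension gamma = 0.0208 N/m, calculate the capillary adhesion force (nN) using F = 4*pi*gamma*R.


Convert radius: R = 134 nm = 1.34e-07 m
F = 4 * pi * gamma * R
F = 4 * pi * 0.0208 * 1.34e-07
F = 3.5025e-08 N = 35.025 nN

35.025


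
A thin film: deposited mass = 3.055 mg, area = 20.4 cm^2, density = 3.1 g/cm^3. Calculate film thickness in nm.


Convert: m = 3.055 mg = 3.0550e-06 kg, A = 20.4 cm^2 = 2.0400e-03 m^2, rho = 3.1 g/cm^3 = 3100 kg/m^3
t = m / (A * rho)
t = 3.0550e-06 / (2.0400e-03 * 3100)
t = 4.8308e-07 m = 483.1 nm

483.1


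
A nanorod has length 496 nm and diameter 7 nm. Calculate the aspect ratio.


Aspect ratio AR = length / diameter
AR = 496 / 7
AR = 70.86

70.86


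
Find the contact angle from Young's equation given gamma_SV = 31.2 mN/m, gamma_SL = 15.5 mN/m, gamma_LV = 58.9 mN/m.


cos(theta) = (gamma_SV - gamma_SL) / gamma_LV
cos(theta) = (31.2 - 15.5) / 58.9
cos(theta) = 0.266553
theta = arccos(0.266553) = 74.54 degrees

74.54


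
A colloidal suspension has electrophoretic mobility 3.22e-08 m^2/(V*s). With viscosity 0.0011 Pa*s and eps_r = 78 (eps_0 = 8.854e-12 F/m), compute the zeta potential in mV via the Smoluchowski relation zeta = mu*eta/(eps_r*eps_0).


Smoluchowski equation: zeta = mu * eta / (eps_r * eps_0)
zeta = 3.22e-08 * 0.0011 / (78 * 8.854e-12)
zeta = 0.051288 V = 51.29 mV

51.29


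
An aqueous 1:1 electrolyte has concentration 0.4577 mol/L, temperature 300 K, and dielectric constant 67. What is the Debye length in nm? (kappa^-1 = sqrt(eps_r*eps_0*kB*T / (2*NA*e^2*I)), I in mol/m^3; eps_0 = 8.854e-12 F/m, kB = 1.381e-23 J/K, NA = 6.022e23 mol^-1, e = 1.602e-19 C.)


Ionic strength I = 0.4577 * 1^2 * 1000 = 457.7 mol/m^3
kappa^-1 = sqrt(67 * 8.854e-12 * 1.381e-23 * 300 / (2 * 6.022e23 * (1.602e-19)^2 * 457.7))
kappa^-1 = 0.417 nm

0.417


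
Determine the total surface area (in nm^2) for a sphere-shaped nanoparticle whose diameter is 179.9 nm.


Radius r = 179.9/2 = 89.95 nm
Surface area SA = 4 * pi * r^2
SA = 4 * pi * (89.95)^2
SA = 101674.54 nm^2

101674.54


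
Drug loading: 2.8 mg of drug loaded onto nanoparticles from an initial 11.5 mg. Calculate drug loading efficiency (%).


Drug loading efficiency = (drug loaded / drug initial) * 100
DLE = 2.8 / 11.5 * 100
DLE = 0.2435 * 100
DLE = 24.35%

24.35


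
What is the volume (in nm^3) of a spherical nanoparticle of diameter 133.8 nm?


Radius r = 133.8/2 = 66.9 nm
Volume V = (4/3) * pi * r^3
V = (4/3) * pi * (66.9)^3
V = 1254200.48 nm^3

1254200.48


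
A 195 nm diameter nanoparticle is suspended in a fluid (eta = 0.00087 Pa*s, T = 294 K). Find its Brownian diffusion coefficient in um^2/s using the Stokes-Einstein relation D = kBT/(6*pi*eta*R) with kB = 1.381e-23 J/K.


Radius R = 195/2 = 97.5 nm = 9.75e-08 m
D = kB*T / (6*pi*eta*R)
D = 1.381e-23 * 294 / (6 * pi * 0.00087 * 9.75e-08)
D = 2.53931e-12 m^2/s = 2.539 um^2/s

2.539


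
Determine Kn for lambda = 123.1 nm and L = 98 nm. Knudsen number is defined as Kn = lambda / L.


Knudsen number Kn = lambda / L
Kn = 123.1 / 98
Kn = 1.2561

1.2561


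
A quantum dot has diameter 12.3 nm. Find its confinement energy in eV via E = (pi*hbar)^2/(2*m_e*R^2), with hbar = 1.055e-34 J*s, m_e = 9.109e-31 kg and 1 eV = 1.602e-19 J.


Radius R = 12.3/2 = 6.15 nm = 6.15e-09 m
E = (pi * 1.055e-34)^2 / (2 * 9.109e-31 * (6.15e-09)^2)
E(J) = 1.59424e-21
E = E(J) / 1.602e-19 = 0.01 eV

0.01


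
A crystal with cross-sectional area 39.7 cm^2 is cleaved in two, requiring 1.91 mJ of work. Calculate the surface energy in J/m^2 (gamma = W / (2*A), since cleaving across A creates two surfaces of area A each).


Convert: A = 39.7 cm^2 = 0.00397 m^2, W = 1.91 mJ = 0.00191 J
Cleaving exposes two faces of area A, so total new surface = 2*A and gamma = W / (2*A)
gamma = 0.00191 / (2 * 0.00397)
gamma = 0.241 J/m^2

0.241


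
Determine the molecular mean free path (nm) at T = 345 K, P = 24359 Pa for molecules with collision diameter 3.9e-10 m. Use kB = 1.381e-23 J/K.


Mean free path: lambda = kB*T / (sqrt(2) * pi * d^2 * P)
lambda = 1.381e-23 * 345 / (sqrt(2) * pi * (3.9e-10)^2 * 24359)
lambda = 2.8944e-07 m
lambda = 289.44 nm

289.44


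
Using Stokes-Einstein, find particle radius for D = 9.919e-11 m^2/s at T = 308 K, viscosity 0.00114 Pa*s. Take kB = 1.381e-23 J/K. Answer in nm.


Stokes-Einstein: R = kB*T / (6*pi*eta*D)
R = 1.381e-23 * 308 / (6 * pi * 0.00114 * 9.919e-11)
R = 1.99559e-09 m = 2.0 nm

2.0


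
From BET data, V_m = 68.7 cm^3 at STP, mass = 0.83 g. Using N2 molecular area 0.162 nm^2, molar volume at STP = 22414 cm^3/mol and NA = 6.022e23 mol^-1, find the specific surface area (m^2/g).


Number of moles in monolayer = V_m / 22414 = 68.7 / 22414 = 0.00306505
Number of molecules = moles * NA = 0.00306505 * 6.022e23
SA = molecules * sigma / mass
SA = (68.7 / 22414) * 6.022e23 * 0.162e-18 / 0.83
SA = 360.3 m^2/g

360.3


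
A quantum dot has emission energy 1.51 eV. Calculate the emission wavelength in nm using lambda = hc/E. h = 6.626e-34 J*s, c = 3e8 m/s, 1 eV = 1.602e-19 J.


Convert energy: E = 1.51 eV = 1.51 * 1.602e-19 = 2.41902e-19 J
lambda = h*c / E = 6.626e-34 * 3e8 / 2.41902e-19
lambda = 8.21738e-07 m = 821.7 nm

821.7


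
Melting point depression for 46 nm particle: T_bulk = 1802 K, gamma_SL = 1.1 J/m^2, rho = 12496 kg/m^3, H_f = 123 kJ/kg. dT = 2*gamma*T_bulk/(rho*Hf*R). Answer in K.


Radius R = 46/2 = 23 nm = 2.3e-08 m
Convert H_f = 123 kJ/kg = 123000 J/kg
dT = 2 * gamma_SL * T_bulk / (rho * H_f * R)
dT = 2 * 1.1 * 1802 / (12496 * 123000 * 2.3e-08)
dT = 112.1 K

112.1


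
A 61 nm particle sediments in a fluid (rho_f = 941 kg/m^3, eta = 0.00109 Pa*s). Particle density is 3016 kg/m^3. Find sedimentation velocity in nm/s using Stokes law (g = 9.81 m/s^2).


Radius R = 61/2 nm = 3.05e-08 m
Density difference = 3016 - 941 = 2075 kg/m^3
v = 2 * R^2 * (rho_p - rho_f) * g / (9 * eta)
v = 2 * (3.05e-08)^2 * 2075 * 9.81 / (9 * 0.00109)
v = 3.86054e-09 m/s = 3.8605 nm/s

3.8605


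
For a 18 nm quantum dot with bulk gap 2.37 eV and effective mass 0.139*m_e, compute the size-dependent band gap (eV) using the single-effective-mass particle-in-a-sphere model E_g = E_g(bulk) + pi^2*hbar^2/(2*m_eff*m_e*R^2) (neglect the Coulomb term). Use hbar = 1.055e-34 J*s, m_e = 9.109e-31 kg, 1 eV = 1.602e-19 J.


Radius R = 18/2 nm = 9e-09 m
Confinement energy dE = pi^2 * hbar^2 / (2 * m_eff * m_e * R^2)
dE = pi^2 * (1.055e-34)^2 / (2 * 0.139 * 9.109e-31 * (9e-09)^2) J, divided by 1.602e-19 J/eV
dE = 0.0334 eV
Total band gap = E_g(bulk) + dE = 2.37 + 0.0334 = 2.4034 eV

2.4034
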